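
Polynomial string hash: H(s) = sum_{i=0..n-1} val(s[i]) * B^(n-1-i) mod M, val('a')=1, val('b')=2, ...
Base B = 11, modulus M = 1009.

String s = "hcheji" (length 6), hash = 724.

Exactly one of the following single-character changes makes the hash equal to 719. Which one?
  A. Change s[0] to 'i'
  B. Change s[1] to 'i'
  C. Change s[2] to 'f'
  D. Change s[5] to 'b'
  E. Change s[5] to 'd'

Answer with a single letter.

Option A: s[0]='h'->'i', delta=(9-8)*11^5 mod 1009 = 620, hash=724+620 mod 1009 = 335
Option B: s[1]='c'->'i', delta=(9-3)*11^4 mod 1009 = 63, hash=724+63 mod 1009 = 787
Option C: s[2]='h'->'f', delta=(6-8)*11^3 mod 1009 = 365, hash=724+365 mod 1009 = 80
Option D: s[5]='i'->'b', delta=(2-9)*11^0 mod 1009 = 1002, hash=724+1002 mod 1009 = 717
Option E: s[5]='i'->'d', delta=(4-9)*11^0 mod 1009 = 1004, hash=724+1004 mod 1009 = 719 <-- target

Answer: E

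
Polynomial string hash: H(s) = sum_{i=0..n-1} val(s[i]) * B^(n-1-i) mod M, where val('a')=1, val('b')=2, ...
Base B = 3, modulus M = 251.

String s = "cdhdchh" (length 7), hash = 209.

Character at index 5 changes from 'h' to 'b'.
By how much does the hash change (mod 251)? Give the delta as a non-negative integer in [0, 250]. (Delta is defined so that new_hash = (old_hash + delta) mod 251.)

Delta formula: (val(new) - val(old)) * B^(n-1-k) mod M
  val('b') - val('h') = 2 - 8 = -6
  B^(n-1-k) = 3^1 mod 251 = 3
  Delta = -6 * 3 mod 251 = 233

Answer: 233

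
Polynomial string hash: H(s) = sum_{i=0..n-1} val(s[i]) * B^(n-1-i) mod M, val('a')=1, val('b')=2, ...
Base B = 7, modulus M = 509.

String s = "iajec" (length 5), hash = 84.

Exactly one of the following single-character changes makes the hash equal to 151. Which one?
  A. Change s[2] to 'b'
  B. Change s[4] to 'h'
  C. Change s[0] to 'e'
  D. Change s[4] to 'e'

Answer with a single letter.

Option A: s[2]='j'->'b', delta=(2-10)*7^2 mod 509 = 117, hash=84+117 mod 509 = 201
Option B: s[4]='c'->'h', delta=(8-3)*7^0 mod 509 = 5, hash=84+5 mod 509 = 89
Option C: s[0]='i'->'e', delta=(5-9)*7^4 mod 509 = 67, hash=84+67 mod 509 = 151 <-- target
Option D: s[4]='c'->'e', delta=(5-3)*7^0 mod 509 = 2, hash=84+2 mod 509 = 86

Answer: C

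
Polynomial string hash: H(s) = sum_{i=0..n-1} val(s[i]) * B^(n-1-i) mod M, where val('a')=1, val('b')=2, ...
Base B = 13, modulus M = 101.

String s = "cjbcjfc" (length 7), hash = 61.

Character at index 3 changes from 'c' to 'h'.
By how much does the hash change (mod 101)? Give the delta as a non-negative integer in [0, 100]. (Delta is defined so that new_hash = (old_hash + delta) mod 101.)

Delta formula: (val(new) - val(old)) * B^(n-1-k) mod M
  val('h') - val('c') = 8 - 3 = 5
  B^(n-1-k) = 13^3 mod 101 = 76
  Delta = 5 * 76 mod 101 = 77

Answer: 77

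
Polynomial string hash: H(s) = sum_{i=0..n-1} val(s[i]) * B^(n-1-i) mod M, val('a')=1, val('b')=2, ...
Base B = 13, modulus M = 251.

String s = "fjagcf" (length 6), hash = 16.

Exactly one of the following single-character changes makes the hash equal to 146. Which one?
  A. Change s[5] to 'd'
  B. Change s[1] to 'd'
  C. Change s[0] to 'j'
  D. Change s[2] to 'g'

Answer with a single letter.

Option A: s[5]='f'->'d', delta=(4-6)*13^0 mod 251 = 249, hash=16+249 mod 251 = 14
Option B: s[1]='j'->'d', delta=(4-10)*13^4 mod 251 = 67, hash=16+67 mod 251 = 83
Option C: s[0]='f'->'j', delta=(10-6)*13^5 mod 251 = 5, hash=16+5 mod 251 = 21
Option D: s[2]='a'->'g', delta=(7-1)*13^3 mod 251 = 130, hash=16+130 mod 251 = 146 <-- target

Answer: D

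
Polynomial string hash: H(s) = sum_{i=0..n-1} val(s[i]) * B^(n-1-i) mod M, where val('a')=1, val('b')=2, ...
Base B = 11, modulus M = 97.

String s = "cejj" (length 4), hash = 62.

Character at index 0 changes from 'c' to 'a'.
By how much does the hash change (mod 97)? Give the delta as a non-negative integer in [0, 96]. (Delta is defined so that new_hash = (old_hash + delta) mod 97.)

Delta formula: (val(new) - val(old)) * B^(n-1-k) mod M
  val('a') - val('c') = 1 - 3 = -2
  B^(n-1-k) = 11^3 mod 97 = 70
  Delta = -2 * 70 mod 97 = 54

Answer: 54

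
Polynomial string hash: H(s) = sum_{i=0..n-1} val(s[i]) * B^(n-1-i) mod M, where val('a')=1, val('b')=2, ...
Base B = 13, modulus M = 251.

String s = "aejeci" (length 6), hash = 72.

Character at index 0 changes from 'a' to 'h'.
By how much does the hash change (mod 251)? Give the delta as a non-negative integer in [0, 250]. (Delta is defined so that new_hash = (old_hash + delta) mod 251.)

Answer: 197

Derivation:
Delta formula: (val(new) - val(old)) * B^(n-1-k) mod M
  val('h') - val('a') = 8 - 1 = 7
  B^(n-1-k) = 13^5 mod 251 = 64
  Delta = 7 * 64 mod 251 = 197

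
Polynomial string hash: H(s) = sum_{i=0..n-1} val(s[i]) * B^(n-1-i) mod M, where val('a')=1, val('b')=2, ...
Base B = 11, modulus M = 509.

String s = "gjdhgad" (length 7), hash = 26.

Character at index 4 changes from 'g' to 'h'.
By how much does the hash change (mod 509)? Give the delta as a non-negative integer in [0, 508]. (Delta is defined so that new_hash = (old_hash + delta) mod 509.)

Delta formula: (val(new) - val(old)) * B^(n-1-k) mod M
  val('h') - val('g') = 8 - 7 = 1
  B^(n-1-k) = 11^2 mod 509 = 121
  Delta = 1 * 121 mod 509 = 121

Answer: 121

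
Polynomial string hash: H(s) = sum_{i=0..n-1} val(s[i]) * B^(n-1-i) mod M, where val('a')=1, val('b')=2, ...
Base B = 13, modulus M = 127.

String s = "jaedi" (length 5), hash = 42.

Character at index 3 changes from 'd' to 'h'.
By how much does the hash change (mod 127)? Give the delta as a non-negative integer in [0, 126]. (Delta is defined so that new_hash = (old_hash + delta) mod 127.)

Answer: 52

Derivation:
Delta formula: (val(new) - val(old)) * B^(n-1-k) mod M
  val('h') - val('d') = 8 - 4 = 4
  B^(n-1-k) = 13^1 mod 127 = 13
  Delta = 4 * 13 mod 127 = 52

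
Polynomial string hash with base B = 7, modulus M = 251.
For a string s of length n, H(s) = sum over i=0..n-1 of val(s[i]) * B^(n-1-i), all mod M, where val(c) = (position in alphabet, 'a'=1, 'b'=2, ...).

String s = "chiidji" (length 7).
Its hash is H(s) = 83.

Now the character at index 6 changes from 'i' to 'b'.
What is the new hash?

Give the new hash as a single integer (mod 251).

Answer: 76

Derivation:
val('i') = 9, val('b') = 2
Position k = 6, exponent = n-1-k = 0
B^0 mod M = 7^0 mod 251 = 1
Delta = (2 - 9) * 1 mod 251 = 244
New hash = (83 + 244) mod 251 = 76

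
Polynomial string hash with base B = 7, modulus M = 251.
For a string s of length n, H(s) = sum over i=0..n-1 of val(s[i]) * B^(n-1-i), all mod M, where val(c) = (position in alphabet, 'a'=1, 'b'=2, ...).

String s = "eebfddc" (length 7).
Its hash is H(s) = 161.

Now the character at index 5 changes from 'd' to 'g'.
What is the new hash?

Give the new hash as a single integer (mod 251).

Answer: 182

Derivation:
val('d') = 4, val('g') = 7
Position k = 5, exponent = n-1-k = 1
B^1 mod M = 7^1 mod 251 = 7
Delta = (7 - 4) * 7 mod 251 = 21
New hash = (161 + 21) mod 251 = 182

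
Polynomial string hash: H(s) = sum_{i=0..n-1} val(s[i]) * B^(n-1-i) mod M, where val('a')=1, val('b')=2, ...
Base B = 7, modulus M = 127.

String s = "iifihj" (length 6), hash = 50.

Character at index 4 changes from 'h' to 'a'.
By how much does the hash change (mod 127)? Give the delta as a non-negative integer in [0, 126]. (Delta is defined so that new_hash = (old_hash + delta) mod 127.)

Delta formula: (val(new) - val(old)) * B^(n-1-k) mod M
  val('a') - val('h') = 1 - 8 = -7
  B^(n-1-k) = 7^1 mod 127 = 7
  Delta = -7 * 7 mod 127 = 78

Answer: 78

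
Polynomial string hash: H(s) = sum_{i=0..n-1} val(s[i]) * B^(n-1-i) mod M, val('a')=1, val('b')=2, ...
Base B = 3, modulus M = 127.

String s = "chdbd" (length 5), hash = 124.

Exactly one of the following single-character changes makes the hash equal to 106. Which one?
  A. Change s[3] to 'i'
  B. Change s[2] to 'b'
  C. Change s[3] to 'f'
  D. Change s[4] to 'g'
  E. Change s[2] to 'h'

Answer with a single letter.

Option A: s[3]='b'->'i', delta=(9-2)*3^1 mod 127 = 21, hash=124+21 mod 127 = 18
Option B: s[2]='d'->'b', delta=(2-4)*3^2 mod 127 = 109, hash=124+109 mod 127 = 106 <-- target
Option C: s[3]='b'->'f', delta=(6-2)*3^1 mod 127 = 12, hash=124+12 mod 127 = 9
Option D: s[4]='d'->'g', delta=(7-4)*3^0 mod 127 = 3, hash=124+3 mod 127 = 0
Option E: s[2]='d'->'h', delta=(8-4)*3^2 mod 127 = 36, hash=124+36 mod 127 = 33

Answer: B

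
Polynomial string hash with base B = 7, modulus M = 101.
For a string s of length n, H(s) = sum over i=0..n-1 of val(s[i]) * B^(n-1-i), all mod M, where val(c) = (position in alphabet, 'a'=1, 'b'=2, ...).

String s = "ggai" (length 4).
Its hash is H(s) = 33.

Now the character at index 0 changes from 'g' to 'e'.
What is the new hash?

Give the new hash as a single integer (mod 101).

Answer: 54

Derivation:
val('g') = 7, val('e') = 5
Position k = 0, exponent = n-1-k = 3
B^3 mod M = 7^3 mod 101 = 40
Delta = (5 - 7) * 40 mod 101 = 21
New hash = (33 + 21) mod 101 = 54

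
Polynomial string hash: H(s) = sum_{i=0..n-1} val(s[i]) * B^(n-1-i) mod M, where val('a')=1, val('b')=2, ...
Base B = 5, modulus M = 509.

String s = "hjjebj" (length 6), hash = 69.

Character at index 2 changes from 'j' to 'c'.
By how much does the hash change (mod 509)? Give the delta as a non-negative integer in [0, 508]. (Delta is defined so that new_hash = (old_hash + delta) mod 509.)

Answer: 143

Derivation:
Delta formula: (val(new) - val(old)) * B^(n-1-k) mod M
  val('c') - val('j') = 3 - 10 = -7
  B^(n-1-k) = 5^3 mod 509 = 125
  Delta = -7 * 125 mod 509 = 143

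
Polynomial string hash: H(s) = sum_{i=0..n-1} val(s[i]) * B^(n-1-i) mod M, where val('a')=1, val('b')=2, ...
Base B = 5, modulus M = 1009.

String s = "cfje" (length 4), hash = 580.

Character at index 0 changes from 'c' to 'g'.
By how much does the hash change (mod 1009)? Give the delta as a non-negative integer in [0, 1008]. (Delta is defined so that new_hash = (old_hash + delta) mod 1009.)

Delta formula: (val(new) - val(old)) * B^(n-1-k) mod M
  val('g') - val('c') = 7 - 3 = 4
  B^(n-1-k) = 5^3 mod 1009 = 125
  Delta = 4 * 125 mod 1009 = 500

Answer: 500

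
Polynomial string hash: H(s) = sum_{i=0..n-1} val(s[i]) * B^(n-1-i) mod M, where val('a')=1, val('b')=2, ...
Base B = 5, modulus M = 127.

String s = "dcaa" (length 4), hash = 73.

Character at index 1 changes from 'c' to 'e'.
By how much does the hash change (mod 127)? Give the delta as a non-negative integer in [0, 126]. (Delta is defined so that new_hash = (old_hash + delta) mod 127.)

Answer: 50

Derivation:
Delta formula: (val(new) - val(old)) * B^(n-1-k) mod M
  val('e') - val('c') = 5 - 3 = 2
  B^(n-1-k) = 5^2 mod 127 = 25
  Delta = 2 * 25 mod 127 = 50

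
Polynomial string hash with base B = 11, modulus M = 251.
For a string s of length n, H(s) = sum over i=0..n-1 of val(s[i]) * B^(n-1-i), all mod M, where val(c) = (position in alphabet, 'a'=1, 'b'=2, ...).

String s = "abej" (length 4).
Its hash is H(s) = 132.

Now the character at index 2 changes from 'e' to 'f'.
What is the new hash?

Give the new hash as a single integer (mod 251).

Answer: 143

Derivation:
val('e') = 5, val('f') = 6
Position k = 2, exponent = n-1-k = 1
B^1 mod M = 11^1 mod 251 = 11
Delta = (6 - 5) * 11 mod 251 = 11
New hash = (132 + 11) mod 251 = 143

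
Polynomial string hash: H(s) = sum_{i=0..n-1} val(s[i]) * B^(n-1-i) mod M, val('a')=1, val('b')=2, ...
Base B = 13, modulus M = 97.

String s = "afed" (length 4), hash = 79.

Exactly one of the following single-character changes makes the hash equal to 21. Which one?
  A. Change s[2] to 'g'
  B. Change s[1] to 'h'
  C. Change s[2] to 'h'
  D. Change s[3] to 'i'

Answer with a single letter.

Option A: s[2]='e'->'g', delta=(7-5)*13^1 mod 97 = 26, hash=79+26 mod 97 = 8
Option B: s[1]='f'->'h', delta=(8-6)*13^2 mod 97 = 47, hash=79+47 mod 97 = 29
Option C: s[2]='e'->'h', delta=(8-5)*13^1 mod 97 = 39, hash=79+39 mod 97 = 21 <-- target
Option D: s[3]='d'->'i', delta=(9-4)*13^0 mod 97 = 5, hash=79+5 mod 97 = 84

Answer: C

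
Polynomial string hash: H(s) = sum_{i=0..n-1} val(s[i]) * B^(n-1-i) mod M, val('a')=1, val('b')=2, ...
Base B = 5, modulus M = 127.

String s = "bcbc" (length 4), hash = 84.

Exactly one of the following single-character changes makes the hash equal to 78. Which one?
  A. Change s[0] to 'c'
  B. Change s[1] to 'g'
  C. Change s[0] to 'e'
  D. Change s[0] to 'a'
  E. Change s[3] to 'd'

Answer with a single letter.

Option A: s[0]='b'->'c', delta=(3-2)*5^3 mod 127 = 125, hash=84+125 mod 127 = 82
Option B: s[1]='c'->'g', delta=(7-3)*5^2 mod 127 = 100, hash=84+100 mod 127 = 57
Option C: s[0]='b'->'e', delta=(5-2)*5^3 mod 127 = 121, hash=84+121 mod 127 = 78 <-- target
Option D: s[0]='b'->'a', delta=(1-2)*5^3 mod 127 = 2, hash=84+2 mod 127 = 86
Option E: s[3]='c'->'d', delta=(4-3)*5^0 mod 127 = 1, hash=84+1 mod 127 = 85

Answer: C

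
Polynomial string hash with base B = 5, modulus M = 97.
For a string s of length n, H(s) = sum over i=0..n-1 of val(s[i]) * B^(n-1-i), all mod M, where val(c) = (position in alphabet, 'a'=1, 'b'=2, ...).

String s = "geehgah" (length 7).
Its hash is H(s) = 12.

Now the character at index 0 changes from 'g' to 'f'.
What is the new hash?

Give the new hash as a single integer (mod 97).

Answer: 4

Derivation:
val('g') = 7, val('f') = 6
Position k = 0, exponent = n-1-k = 6
B^6 mod M = 5^6 mod 97 = 8
Delta = (6 - 7) * 8 mod 97 = 89
New hash = (12 + 89) mod 97 = 4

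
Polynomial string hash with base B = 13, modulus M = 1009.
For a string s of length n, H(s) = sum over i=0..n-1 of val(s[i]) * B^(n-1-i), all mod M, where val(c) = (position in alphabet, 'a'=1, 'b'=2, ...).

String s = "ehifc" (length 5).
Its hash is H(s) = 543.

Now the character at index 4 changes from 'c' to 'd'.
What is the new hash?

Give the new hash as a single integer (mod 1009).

Answer: 544

Derivation:
val('c') = 3, val('d') = 4
Position k = 4, exponent = n-1-k = 0
B^0 mod M = 13^0 mod 1009 = 1
Delta = (4 - 3) * 1 mod 1009 = 1
New hash = (543 + 1) mod 1009 = 544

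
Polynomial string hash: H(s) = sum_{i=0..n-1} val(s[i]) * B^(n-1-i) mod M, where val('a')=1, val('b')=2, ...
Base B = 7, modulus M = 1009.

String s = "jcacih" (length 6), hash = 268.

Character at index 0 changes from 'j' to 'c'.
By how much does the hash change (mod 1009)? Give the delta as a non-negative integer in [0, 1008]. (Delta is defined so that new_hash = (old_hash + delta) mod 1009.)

Delta formula: (val(new) - val(old)) * B^(n-1-k) mod M
  val('c') - val('j') = 3 - 10 = -7
  B^(n-1-k) = 7^5 mod 1009 = 663
  Delta = -7 * 663 mod 1009 = 404

Answer: 404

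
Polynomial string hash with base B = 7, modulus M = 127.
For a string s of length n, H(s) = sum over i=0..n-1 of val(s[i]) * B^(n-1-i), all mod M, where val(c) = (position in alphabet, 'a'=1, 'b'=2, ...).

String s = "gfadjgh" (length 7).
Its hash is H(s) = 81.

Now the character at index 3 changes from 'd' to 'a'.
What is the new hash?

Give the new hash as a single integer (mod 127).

val('d') = 4, val('a') = 1
Position k = 3, exponent = n-1-k = 3
B^3 mod M = 7^3 mod 127 = 89
Delta = (1 - 4) * 89 mod 127 = 114
New hash = (81 + 114) mod 127 = 68

Answer: 68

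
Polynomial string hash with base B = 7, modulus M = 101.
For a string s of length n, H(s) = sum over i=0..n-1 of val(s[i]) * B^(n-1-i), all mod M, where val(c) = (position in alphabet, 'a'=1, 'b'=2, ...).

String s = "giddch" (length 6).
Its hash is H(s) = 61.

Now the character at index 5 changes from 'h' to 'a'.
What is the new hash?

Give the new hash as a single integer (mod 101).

Answer: 54

Derivation:
val('h') = 8, val('a') = 1
Position k = 5, exponent = n-1-k = 0
B^0 mod M = 7^0 mod 101 = 1
Delta = (1 - 8) * 1 mod 101 = 94
New hash = (61 + 94) mod 101 = 54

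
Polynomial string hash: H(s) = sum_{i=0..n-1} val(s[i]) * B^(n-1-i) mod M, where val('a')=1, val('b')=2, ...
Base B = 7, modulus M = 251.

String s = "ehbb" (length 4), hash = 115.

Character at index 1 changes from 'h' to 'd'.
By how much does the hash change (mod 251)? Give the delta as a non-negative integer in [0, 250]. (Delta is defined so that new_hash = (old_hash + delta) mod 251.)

Answer: 55

Derivation:
Delta formula: (val(new) - val(old)) * B^(n-1-k) mod M
  val('d') - val('h') = 4 - 8 = -4
  B^(n-1-k) = 7^2 mod 251 = 49
  Delta = -4 * 49 mod 251 = 55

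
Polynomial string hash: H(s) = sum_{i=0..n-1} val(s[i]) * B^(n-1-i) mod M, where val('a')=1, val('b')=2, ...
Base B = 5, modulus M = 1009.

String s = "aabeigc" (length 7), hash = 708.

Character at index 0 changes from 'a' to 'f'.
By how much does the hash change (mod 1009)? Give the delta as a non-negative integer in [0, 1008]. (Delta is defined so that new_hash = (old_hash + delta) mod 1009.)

Answer: 432

Derivation:
Delta formula: (val(new) - val(old)) * B^(n-1-k) mod M
  val('f') - val('a') = 6 - 1 = 5
  B^(n-1-k) = 5^6 mod 1009 = 490
  Delta = 5 * 490 mod 1009 = 432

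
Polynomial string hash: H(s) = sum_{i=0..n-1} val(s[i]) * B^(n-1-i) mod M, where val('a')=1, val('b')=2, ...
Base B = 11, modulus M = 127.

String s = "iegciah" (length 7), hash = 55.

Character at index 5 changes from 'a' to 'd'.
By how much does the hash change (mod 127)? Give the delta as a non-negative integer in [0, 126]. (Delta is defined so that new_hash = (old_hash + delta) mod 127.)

Answer: 33

Derivation:
Delta formula: (val(new) - val(old)) * B^(n-1-k) mod M
  val('d') - val('a') = 4 - 1 = 3
  B^(n-1-k) = 11^1 mod 127 = 11
  Delta = 3 * 11 mod 127 = 33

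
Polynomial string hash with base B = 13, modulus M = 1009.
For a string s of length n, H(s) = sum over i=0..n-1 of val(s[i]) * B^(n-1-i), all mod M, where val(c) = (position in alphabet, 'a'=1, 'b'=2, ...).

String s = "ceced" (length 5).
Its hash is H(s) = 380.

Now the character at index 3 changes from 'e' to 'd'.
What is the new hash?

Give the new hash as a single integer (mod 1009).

val('e') = 5, val('d') = 4
Position k = 3, exponent = n-1-k = 1
B^1 mod M = 13^1 mod 1009 = 13
Delta = (4 - 5) * 13 mod 1009 = 996
New hash = (380 + 996) mod 1009 = 367

Answer: 367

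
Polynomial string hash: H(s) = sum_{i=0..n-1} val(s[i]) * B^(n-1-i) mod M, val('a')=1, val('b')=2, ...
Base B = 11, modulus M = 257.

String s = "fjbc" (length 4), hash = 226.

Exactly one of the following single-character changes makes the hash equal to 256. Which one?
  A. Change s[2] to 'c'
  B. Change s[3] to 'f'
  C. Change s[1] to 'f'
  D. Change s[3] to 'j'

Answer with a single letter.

Answer: C

Derivation:
Option A: s[2]='b'->'c', delta=(3-2)*11^1 mod 257 = 11, hash=226+11 mod 257 = 237
Option B: s[3]='c'->'f', delta=(6-3)*11^0 mod 257 = 3, hash=226+3 mod 257 = 229
Option C: s[1]='j'->'f', delta=(6-10)*11^2 mod 257 = 30, hash=226+30 mod 257 = 256 <-- target
Option D: s[3]='c'->'j', delta=(10-3)*11^0 mod 257 = 7, hash=226+7 mod 257 = 233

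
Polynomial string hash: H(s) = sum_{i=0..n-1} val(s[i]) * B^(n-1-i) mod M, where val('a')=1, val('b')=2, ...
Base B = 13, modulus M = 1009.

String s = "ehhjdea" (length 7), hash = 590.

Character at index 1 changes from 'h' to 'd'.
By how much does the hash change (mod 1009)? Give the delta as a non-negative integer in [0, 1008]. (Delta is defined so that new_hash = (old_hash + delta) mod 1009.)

Delta formula: (val(new) - val(old)) * B^(n-1-k) mod M
  val('d') - val('h') = 4 - 8 = -4
  B^(n-1-k) = 13^5 mod 1009 = 990
  Delta = -4 * 990 mod 1009 = 76

Answer: 76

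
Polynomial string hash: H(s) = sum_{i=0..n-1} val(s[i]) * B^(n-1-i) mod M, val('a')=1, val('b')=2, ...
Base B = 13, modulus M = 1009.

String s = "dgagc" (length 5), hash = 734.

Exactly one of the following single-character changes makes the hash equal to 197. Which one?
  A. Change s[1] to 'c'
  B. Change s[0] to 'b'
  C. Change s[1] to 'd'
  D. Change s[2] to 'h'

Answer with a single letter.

Answer: C

Derivation:
Option A: s[1]='g'->'c', delta=(3-7)*13^3 mod 1009 = 293, hash=734+293 mod 1009 = 18
Option B: s[0]='d'->'b', delta=(2-4)*13^4 mod 1009 = 391, hash=734+391 mod 1009 = 116
Option C: s[1]='g'->'d', delta=(4-7)*13^3 mod 1009 = 472, hash=734+472 mod 1009 = 197 <-- target
Option D: s[2]='a'->'h', delta=(8-1)*13^2 mod 1009 = 174, hash=734+174 mod 1009 = 908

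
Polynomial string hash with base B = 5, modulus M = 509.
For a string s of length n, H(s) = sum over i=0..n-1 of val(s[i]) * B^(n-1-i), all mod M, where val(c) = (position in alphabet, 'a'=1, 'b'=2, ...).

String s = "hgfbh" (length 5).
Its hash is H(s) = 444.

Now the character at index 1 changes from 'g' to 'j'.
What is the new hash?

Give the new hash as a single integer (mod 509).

val('g') = 7, val('j') = 10
Position k = 1, exponent = n-1-k = 3
B^3 mod M = 5^3 mod 509 = 125
Delta = (10 - 7) * 125 mod 509 = 375
New hash = (444 + 375) mod 509 = 310

Answer: 310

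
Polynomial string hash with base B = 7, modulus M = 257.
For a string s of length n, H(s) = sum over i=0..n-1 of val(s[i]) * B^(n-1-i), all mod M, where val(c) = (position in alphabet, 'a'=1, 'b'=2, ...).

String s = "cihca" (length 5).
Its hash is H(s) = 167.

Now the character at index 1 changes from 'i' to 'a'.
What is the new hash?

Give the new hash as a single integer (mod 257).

val('i') = 9, val('a') = 1
Position k = 1, exponent = n-1-k = 3
B^3 mod M = 7^3 mod 257 = 86
Delta = (1 - 9) * 86 mod 257 = 83
New hash = (167 + 83) mod 257 = 250

Answer: 250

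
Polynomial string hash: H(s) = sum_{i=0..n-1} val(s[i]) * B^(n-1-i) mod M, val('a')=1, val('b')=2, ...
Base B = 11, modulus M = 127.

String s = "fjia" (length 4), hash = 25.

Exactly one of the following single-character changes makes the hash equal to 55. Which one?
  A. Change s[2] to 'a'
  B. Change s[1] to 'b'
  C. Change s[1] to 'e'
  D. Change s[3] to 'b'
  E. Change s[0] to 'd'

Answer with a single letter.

Option A: s[2]='i'->'a', delta=(1-9)*11^1 mod 127 = 39, hash=25+39 mod 127 = 64
Option B: s[1]='j'->'b', delta=(2-10)*11^2 mod 127 = 48, hash=25+48 mod 127 = 73
Option C: s[1]='j'->'e', delta=(5-10)*11^2 mod 127 = 30, hash=25+30 mod 127 = 55 <-- target
Option D: s[3]='a'->'b', delta=(2-1)*11^0 mod 127 = 1, hash=25+1 mod 127 = 26
Option E: s[0]='f'->'d', delta=(4-6)*11^3 mod 127 = 5, hash=25+5 mod 127 = 30

Answer: C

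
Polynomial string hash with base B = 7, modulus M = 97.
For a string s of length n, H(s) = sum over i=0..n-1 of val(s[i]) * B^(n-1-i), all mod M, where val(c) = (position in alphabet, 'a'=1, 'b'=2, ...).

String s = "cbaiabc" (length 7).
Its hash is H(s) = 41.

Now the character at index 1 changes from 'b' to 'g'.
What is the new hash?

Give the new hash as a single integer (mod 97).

Answer: 74

Derivation:
val('b') = 2, val('g') = 7
Position k = 1, exponent = n-1-k = 5
B^5 mod M = 7^5 mod 97 = 26
Delta = (7 - 2) * 26 mod 97 = 33
New hash = (41 + 33) mod 97 = 74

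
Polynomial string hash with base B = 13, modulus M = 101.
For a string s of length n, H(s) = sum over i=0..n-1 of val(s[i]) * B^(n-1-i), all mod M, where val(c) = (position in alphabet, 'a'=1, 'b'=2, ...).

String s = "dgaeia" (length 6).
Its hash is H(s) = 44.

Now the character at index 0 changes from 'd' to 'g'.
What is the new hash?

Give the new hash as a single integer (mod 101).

val('d') = 4, val('g') = 7
Position k = 0, exponent = n-1-k = 5
B^5 mod M = 13^5 mod 101 = 17
Delta = (7 - 4) * 17 mod 101 = 51
New hash = (44 + 51) mod 101 = 95

Answer: 95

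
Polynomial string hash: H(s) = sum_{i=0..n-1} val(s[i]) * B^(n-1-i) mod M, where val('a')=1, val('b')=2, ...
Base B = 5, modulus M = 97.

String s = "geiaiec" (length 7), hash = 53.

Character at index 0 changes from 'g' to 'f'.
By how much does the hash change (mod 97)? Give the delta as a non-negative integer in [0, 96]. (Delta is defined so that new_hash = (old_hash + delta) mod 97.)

Delta formula: (val(new) - val(old)) * B^(n-1-k) mod M
  val('f') - val('g') = 6 - 7 = -1
  B^(n-1-k) = 5^6 mod 97 = 8
  Delta = -1 * 8 mod 97 = 89

Answer: 89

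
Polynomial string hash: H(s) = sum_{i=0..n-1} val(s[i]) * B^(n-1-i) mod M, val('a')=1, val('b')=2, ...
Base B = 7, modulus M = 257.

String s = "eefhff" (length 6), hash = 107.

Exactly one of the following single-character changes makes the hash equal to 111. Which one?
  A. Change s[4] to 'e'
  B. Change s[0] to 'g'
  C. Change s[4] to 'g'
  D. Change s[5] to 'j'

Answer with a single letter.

Option A: s[4]='f'->'e', delta=(5-6)*7^1 mod 257 = 250, hash=107+250 mod 257 = 100
Option B: s[0]='e'->'g', delta=(7-5)*7^5 mod 257 = 204, hash=107+204 mod 257 = 54
Option C: s[4]='f'->'g', delta=(7-6)*7^1 mod 257 = 7, hash=107+7 mod 257 = 114
Option D: s[5]='f'->'j', delta=(10-6)*7^0 mod 257 = 4, hash=107+4 mod 257 = 111 <-- target

Answer: D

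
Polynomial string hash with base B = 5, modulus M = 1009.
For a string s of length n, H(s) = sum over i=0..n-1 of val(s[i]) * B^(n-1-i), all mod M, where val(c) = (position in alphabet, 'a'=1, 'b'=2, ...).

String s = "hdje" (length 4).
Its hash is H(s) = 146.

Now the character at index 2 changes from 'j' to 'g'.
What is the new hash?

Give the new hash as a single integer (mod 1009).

val('j') = 10, val('g') = 7
Position k = 2, exponent = n-1-k = 1
B^1 mod M = 5^1 mod 1009 = 5
Delta = (7 - 10) * 5 mod 1009 = 994
New hash = (146 + 994) mod 1009 = 131

Answer: 131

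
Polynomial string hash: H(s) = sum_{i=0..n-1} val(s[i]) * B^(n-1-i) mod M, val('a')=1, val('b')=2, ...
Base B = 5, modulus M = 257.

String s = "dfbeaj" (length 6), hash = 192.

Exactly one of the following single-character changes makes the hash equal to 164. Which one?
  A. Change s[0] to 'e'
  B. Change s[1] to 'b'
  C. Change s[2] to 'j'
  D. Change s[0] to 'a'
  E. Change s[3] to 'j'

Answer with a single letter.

Answer: C

Derivation:
Option A: s[0]='d'->'e', delta=(5-4)*5^5 mod 257 = 41, hash=192+41 mod 257 = 233
Option B: s[1]='f'->'b', delta=(2-6)*5^4 mod 257 = 70, hash=192+70 mod 257 = 5
Option C: s[2]='b'->'j', delta=(10-2)*5^3 mod 257 = 229, hash=192+229 mod 257 = 164 <-- target
Option D: s[0]='d'->'a', delta=(1-4)*5^5 mod 257 = 134, hash=192+134 mod 257 = 69
Option E: s[3]='e'->'j', delta=(10-5)*5^2 mod 257 = 125, hash=192+125 mod 257 = 60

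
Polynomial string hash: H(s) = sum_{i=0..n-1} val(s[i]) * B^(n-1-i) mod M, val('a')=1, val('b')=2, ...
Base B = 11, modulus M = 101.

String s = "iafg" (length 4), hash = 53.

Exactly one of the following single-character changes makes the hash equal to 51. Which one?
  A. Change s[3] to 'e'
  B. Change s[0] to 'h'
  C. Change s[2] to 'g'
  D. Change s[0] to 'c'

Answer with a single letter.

Answer: A

Derivation:
Option A: s[3]='g'->'e', delta=(5-7)*11^0 mod 101 = 99, hash=53+99 mod 101 = 51 <-- target
Option B: s[0]='i'->'h', delta=(8-9)*11^3 mod 101 = 83, hash=53+83 mod 101 = 35
Option C: s[2]='f'->'g', delta=(7-6)*11^1 mod 101 = 11, hash=53+11 mod 101 = 64
Option D: s[0]='i'->'c', delta=(3-9)*11^3 mod 101 = 94, hash=53+94 mod 101 = 46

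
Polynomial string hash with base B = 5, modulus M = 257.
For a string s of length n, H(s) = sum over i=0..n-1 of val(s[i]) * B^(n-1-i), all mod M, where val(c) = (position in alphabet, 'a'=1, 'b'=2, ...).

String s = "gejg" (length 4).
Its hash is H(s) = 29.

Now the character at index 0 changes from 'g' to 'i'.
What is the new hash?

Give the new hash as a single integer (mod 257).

Answer: 22

Derivation:
val('g') = 7, val('i') = 9
Position k = 0, exponent = n-1-k = 3
B^3 mod M = 5^3 mod 257 = 125
Delta = (9 - 7) * 125 mod 257 = 250
New hash = (29 + 250) mod 257 = 22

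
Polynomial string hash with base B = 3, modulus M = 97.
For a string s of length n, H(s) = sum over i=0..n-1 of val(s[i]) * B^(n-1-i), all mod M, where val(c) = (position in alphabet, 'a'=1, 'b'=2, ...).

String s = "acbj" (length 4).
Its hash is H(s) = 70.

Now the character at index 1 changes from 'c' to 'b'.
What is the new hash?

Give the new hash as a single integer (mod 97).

val('c') = 3, val('b') = 2
Position k = 1, exponent = n-1-k = 2
B^2 mod M = 3^2 mod 97 = 9
Delta = (2 - 3) * 9 mod 97 = 88
New hash = (70 + 88) mod 97 = 61

Answer: 61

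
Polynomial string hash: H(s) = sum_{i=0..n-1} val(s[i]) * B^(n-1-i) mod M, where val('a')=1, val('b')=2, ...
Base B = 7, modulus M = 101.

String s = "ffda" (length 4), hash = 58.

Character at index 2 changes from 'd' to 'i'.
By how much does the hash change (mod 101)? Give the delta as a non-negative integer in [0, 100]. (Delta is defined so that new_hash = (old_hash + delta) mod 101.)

Delta formula: (val(new) - val(old)) * B^(n-1-k) mod M
  val('i') - val('d') = 9 - 4 = 5
  B^(n-1-k) = 7^1 mod 101 = 7
  Delta = 5 * 7 mod 101 = 35

Answer: 35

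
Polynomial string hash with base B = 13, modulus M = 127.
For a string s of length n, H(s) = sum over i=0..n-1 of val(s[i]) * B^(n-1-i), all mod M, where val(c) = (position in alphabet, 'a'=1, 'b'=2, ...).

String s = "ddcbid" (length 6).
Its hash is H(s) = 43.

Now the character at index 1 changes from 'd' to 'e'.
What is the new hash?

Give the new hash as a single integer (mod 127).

Answer: 29

Derivation:
val('d') = 4, val('e') = 5
Position k = 1, exponent = n-1-k = 4
B^4 mod M = 13^4 mod 127 = 113
Delta = (5 - 4) * 113 mod 127 = 113
New hash = (43 + 113) mod 127 = 29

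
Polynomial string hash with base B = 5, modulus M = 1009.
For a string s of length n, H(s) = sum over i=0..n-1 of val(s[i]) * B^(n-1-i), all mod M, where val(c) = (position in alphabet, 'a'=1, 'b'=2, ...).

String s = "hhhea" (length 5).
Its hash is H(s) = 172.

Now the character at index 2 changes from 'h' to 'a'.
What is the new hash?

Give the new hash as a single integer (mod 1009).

Answer: 1006

Derivation:
val('h') = 8, val('a') = 1
Position k = 2, exponent = n-1-k = 2
B^2 mod M = 5^2 mod 1009 = 25
Delta = (1 - 8) * 25 mod 1009 = 834
New hash = (172 + 834) mod 1009 = 1006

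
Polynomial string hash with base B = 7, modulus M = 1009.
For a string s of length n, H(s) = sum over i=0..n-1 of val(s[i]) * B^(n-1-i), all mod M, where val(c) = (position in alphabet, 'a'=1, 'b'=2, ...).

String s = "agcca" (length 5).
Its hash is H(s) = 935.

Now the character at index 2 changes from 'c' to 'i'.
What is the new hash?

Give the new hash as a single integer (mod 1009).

Answer: 220

Derivation:
val('c') = 3, val('i') = 9
Position k = 2, exponent = n-1-k = 2
B^2 mod M = 7^2 mod 1009 = 49
Delta = (9 - 3) * 49 mod 1009 = 294
New hash = (935 + 294) mod 1009 = 220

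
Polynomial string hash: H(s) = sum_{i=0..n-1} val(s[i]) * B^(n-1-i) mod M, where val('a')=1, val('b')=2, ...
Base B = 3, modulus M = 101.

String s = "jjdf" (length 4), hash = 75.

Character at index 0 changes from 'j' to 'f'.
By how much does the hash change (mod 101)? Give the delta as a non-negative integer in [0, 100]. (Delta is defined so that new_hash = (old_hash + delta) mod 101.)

Answer: 94

Derivation:
Delta formula: (val(new) - val(old)) * B^(n-1-k) mod M
  val('f') - val('j') = 6 - 10 = -4
  B^(n-1-k) = 3^3 mod 101 = 27
  Delta = -4 * 27 mod 101 = 94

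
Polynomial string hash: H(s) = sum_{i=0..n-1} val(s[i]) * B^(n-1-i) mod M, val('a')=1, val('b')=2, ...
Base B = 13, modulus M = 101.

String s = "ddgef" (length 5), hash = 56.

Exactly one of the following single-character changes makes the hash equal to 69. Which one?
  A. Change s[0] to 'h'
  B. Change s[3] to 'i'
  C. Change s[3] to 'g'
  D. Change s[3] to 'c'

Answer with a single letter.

Option A: s[0]='d'->'h', delta=(8-4)*13^4 mod 101 = 13, hash=56+13 mod 101 = 69 <-- target
Option B: s[3]='e'->'i', delta=(9-5)*13^1 mod 101 = 52, hash=56+52 mod 101 = 7
Option C: s[3]='e'->'g', delta=(7-5)*13^1 mod 101 = 26, hash=56+26 mod 101 = 82
Option D: s[3]='e'->'c', delta=(3-5)*13^1 mod 101 = 75, hash=56+75 mod 101 = 30

Answer: A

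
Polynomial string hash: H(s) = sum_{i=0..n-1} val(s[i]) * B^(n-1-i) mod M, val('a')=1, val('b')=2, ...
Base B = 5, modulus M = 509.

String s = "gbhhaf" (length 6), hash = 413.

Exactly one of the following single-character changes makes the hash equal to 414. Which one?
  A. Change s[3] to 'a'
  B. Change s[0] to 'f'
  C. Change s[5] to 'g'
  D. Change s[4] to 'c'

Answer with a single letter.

Option A: s[3]='h'->'a', delta=(1-8)*5^2 mod 509 = 334, hash=413+334 mod 509 = 238
Option B: s[0]='g'->'f', delta=(6-7)*5^5 mod 509 = 438, hash=413+438 mod 509 = 342
Option C: s[5]='f'->'g', delta=(7-6)*5^0 mod 509 = 1, hash=413+1 mod 509 = 414 <-- target
Option D: s[4]='a'->'c', delta=(3-1)*5^1 mod 509 = 10, hash=413+10 mod 509 = 423

Answer: C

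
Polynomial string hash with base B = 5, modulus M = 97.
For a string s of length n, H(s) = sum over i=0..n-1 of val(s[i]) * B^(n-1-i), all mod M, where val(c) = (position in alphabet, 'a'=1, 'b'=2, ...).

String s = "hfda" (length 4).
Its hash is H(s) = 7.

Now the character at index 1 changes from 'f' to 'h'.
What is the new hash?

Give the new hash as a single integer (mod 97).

Answer: 57

Derivation:
val('f') = 6, val('h') = 8
Position k = 1, exponent = n-1-k = 2
B^2 mod M = 5^2 mod 97 = 25
Delta = (8 - 6) * 25 mod 97 = 50
New hash = (7 + 50) mod 97 = 57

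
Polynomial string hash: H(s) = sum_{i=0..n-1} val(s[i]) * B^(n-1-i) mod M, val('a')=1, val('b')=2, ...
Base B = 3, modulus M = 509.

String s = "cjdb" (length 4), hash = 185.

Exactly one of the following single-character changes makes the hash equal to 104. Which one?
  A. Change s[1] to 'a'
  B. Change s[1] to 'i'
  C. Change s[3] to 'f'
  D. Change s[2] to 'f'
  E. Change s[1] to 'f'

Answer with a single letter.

Option A: s[1]='j'->'a', delta=(1-10)*3^2 mod 509 = 428, hash=185+428 mod 509 = 104 <-- target
Option B: s[1]='j'->'i', delta=(9-10)*3^2 mod 509 = 500, hash=185+500 mod 509 = 176
Option C: s[3]='b'->'f', delta=(6-2)*3^0 mod 509 = 4, hash=185+4 mod 509 = 189
Option D: s[2]='d'->'f', delta=(6-4)*3^1 mod 509 = 6, hash=185+6 mod 509 = 191
Option E: s[1]='j'->'f', delta=(6-10)*3^2 mod 509 = 473, hash=185+473 mod 509 = 149

Answer: A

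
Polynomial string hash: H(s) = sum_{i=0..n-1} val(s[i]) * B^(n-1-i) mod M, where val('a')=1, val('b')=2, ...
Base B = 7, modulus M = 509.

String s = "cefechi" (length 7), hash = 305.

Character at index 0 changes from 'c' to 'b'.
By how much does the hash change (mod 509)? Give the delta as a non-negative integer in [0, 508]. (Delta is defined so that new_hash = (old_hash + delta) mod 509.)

Delta formula: (val(new) - val(old)) * B^(n-1-k) mod M
  val('b') - val('c') = 2 - 3 = -1
  B^(n-1-k) = 7^6 mod 509 = 70
  Delta = -1 * 70 mod 509 = 439

Answer: 439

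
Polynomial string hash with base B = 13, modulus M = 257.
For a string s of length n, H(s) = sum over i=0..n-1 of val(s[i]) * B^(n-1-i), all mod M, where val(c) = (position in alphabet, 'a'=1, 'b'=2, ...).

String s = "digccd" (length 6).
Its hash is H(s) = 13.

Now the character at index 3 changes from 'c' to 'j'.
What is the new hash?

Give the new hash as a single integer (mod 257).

Answer: 168

Derivation:
val('c') = 3, val('j') = 10
Position k = 3, exponent = n-1-k = 2
B^2 mod M = 13^2 mod 257 = 169
Delta = (10 - 3) * 169 mod 257 = 155
New hash = (13 + 155) mod 257 = 168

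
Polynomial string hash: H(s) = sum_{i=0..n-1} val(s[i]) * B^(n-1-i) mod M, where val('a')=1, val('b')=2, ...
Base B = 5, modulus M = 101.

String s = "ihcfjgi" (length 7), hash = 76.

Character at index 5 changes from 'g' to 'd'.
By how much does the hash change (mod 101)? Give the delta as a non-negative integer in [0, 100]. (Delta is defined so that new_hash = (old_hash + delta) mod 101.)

Answer: 86

Derivation:
Delta formula: (val(new) - val(old)) * B^(n-1-k) mod M
  val('d') - val('g') = 4 - 7 = -3
  B^(n-1-k) = 5^1 mod 101 = 5
  Delta = -3 * 5 mod 101 = 86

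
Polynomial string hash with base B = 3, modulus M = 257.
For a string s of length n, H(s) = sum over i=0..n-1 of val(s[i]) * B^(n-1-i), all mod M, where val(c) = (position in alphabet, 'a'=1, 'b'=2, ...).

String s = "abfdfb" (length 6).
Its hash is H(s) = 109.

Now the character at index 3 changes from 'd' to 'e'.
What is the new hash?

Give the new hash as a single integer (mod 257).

val('d') = 4, val('e') = 5
Position k = 3, exponent = n-1-k = 2
B^2 mod M = 3^2 mod 257 = 9
Delta = (5 - 4) * 9 mod 257 = 9
New hash = (109 + 9) mod 257 = 118

Answer: 118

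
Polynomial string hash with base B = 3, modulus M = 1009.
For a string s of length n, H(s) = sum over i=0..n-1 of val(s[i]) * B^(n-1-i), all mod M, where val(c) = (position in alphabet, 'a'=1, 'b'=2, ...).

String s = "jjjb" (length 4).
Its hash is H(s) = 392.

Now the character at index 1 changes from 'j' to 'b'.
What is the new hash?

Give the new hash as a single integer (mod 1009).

val('j') = 10, val('b') = 2
Position k = 1, exponent = n-1-k = 2
B^2 mod M = 3^2 mod 1009 = 9
Delta = (2 - 10) * 9 mod 1009 = 937
New hash = (392 + 937) mod 1009 = 320

Answer: 320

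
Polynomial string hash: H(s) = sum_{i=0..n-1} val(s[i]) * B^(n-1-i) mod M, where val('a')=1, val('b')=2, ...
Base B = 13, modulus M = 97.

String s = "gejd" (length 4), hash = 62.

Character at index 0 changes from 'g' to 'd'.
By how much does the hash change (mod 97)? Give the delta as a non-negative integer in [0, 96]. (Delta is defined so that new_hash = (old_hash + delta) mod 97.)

Answer: 5

Derivation:
Delta formula: (val(new) - val(old)) * B^(n-1-k) mod M
  val('d') - val('g') = 4 - 7 = -3
  B^(n-1-k) = 13^3 mod 97 = 63
  Delta = -3 * 63 mod 97 = 5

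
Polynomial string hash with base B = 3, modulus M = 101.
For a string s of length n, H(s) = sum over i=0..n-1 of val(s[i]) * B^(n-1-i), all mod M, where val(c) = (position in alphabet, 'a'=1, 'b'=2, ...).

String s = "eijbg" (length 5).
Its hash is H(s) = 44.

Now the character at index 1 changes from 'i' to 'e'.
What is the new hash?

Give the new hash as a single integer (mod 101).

val('i') = 9, val('e') = 5
Position k = 1, exponent = n-1-k = 3
B^3 mod M = 3^3 mod 101 = 27
Delta = (5 - 9) * 27 mod 101 = 94
New hash = (44 + 94) mod 101 = 37

Answer: 37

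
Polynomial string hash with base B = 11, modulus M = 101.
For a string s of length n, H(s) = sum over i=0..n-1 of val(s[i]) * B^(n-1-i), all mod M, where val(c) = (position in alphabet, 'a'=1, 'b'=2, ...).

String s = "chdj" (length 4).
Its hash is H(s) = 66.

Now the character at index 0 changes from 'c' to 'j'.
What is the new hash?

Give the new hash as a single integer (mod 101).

Answer: 91

Derivation:
val('c') = 3, val('j') = 10
Position k = 0, exponent = n-1-k = 3
B^3 mod M = 11^3 mod 101 = 18
Delta = (10 - 3) * 18 mod 101 = 25
New hash = (66 + 25) mod 101 = 91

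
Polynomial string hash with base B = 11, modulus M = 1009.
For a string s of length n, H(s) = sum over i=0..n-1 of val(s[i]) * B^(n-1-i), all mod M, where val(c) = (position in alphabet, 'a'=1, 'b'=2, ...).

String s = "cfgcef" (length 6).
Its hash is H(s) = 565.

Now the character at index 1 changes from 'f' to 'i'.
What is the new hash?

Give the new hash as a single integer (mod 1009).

Answer: 92

Derivation:
val('f') = 6, val('i') = 9
Position k = 1, exponent = n-1-k = 4
B^4 mod M = 11^4 mod 1009 = 515
Delta = (9 - 6) * 515 mod 1009 = 536
New hash = (565 + 536) mod 1009 = 92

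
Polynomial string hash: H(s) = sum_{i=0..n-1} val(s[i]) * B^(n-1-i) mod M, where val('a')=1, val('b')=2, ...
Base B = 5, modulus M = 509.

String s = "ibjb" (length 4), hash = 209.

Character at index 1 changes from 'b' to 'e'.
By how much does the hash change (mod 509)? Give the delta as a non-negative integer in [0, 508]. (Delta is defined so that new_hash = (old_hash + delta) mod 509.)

Answer: 75

Derivation:
Delta formula: (val(new) - val(old)) * B^(n-1-k) mod M
  val('e') - val('b') = 5 - 2 = 3
  B^(n-1-k) = 5^2 mod 509 = 25
  Delta = 3 * 25 mod 509 = 75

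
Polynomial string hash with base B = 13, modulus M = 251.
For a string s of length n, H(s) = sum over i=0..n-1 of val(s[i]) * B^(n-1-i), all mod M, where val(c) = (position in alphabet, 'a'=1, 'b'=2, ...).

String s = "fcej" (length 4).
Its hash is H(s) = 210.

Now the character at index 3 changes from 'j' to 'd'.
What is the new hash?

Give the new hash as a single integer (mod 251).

val('j') = 10, val('d') = 4
Position k = 3, exponent = n-1-k = 0
B^0 mod M = 13^0 mod 251 = 1
Delta = (4 - 10) * 1 mod 251 = 245
New hash = (210 + 245) mod 251 = 204

Answer: 204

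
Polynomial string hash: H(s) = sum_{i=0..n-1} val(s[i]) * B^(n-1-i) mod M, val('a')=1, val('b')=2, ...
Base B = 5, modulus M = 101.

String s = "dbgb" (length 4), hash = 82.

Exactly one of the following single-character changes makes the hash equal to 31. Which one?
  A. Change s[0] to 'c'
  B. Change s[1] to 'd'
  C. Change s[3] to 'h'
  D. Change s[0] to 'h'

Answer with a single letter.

Answer: B

Derivation:
Option A: s[0]='d'->'c', delta=(3-4)*5^3 mod 101 = 77, hash=82+77 mod 101 = 58
Option B: s[1]='b'->'d', delta=(4-2)*5^2 mod 101 = 50, hash=82+50 mod 101 = 31 <-- target
Option C: s[3]='b'->'h', delta=(8-2)*5^0 mod 101 = 6, hash=82+6 mod 101 = 88
Option D: s[0]='d'->'h', delta=(8-4)*5^3 mod 101 = 96, hash=82+96 mod 101 = 77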